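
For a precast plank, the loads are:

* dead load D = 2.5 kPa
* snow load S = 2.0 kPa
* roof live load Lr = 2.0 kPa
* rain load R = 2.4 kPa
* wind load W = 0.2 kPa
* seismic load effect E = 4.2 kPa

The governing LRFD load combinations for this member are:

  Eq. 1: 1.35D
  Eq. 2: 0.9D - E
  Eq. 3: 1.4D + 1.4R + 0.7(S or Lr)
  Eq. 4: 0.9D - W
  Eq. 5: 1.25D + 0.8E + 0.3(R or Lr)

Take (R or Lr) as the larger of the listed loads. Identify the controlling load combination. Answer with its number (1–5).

(S or Lr) → S = 2.0 kPa; (R or Lr) → R = 2.4 kPa.
Eq. 1: 1.35(2.5) = 3.38
Eq. 2: 0.9(2.5) - 1.0(4.2) = 2.25 - 4.20 = -1.95
Eq. 3: 1.4(2.5) + 1.4(2.4) + 0.7(2.0) = 3.50 + 3.36 + 1.40 = 8.26
Eq. 4: 0.9(2.5) - 1.0(0.2) = 2.25 - 0.20 = 2.05
Eq. 5: 1.25(2.5) + 0.8(4.2) + 0.3(2.4) = 3.13 + 3.36 + 0.72 = 7.21
The largest value is 8.26 kPa from combination 3.

Combination 3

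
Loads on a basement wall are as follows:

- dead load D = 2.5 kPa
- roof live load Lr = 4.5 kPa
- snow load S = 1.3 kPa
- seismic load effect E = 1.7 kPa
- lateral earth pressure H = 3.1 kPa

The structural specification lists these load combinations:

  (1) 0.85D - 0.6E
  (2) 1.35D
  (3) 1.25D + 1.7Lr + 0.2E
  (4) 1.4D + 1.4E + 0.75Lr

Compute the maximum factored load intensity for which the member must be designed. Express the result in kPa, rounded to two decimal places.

(1) 0.85(2.5) - 0.6(1.7) = 1.11
(2) 1.35(2.5) = 3.38
(3) 1.25(2.5) + 1.7(4.5) + 0.2(1.7) = 11.12
(4) 1.4(2.5) + 1.4(1.7) + 0.75(4.5) = 9.26
Maximum is from combination 3.

11.12 kPa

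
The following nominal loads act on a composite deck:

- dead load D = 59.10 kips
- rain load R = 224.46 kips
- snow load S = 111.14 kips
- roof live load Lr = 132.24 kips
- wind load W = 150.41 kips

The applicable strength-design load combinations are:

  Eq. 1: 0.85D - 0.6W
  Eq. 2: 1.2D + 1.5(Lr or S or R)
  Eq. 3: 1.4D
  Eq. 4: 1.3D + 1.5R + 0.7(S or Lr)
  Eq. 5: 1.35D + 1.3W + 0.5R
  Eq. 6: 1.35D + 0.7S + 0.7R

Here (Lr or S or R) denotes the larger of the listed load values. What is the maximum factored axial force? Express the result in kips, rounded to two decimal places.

(Lr or S or R) → R = 224.46 kips; (S or Lr) → Lr = 132.24 kips.
Eq. 1: 0.85(59.10) - 0.6(150.41) = 50.24 - 90.25 = -40.01
Eq. 2: 1.2(59.10) + 1.5(224.46) = 70.92 + 336.69 = 407.61
Eq. 3: 1.4(59.10) = 82.74
Eq. 4: 1.3(59.10) + 1.5(224.46) + 0.7(132.24) = 76.83 + 336.69 + 92.57 = 506.09
Eq. 5: 1.35(59.10) + 1.3(150.41) + 0.5(224.46) = 79.79 + 195.53 + 112.23 = 387.55
Eq. 6: 1.35(59.10) + 0.7(111.14) + 0.7(224.46) = 79.79 + 77.80 + 157.12 = 314.71
The controlling combination is 4, giving 506.09 kips.

506.09 kips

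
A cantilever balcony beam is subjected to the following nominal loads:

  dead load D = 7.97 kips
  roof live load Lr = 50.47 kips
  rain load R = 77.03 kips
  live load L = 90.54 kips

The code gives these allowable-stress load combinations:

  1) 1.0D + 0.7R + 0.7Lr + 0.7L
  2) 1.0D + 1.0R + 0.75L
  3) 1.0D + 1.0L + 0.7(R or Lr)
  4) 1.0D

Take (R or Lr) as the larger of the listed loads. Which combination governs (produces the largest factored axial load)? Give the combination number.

Combination 1

(R or Lr) → R = 77.03 kips.
1) 1.0(7.97) + 0.7(77.03) + 0.7(50.47) + 0.7(90.54) = 7.97 + 53.92 + 35.33 + 63.38 = 160.60
2) 1.0(7.97) + 1.0(77.03) + 0.75(90.54) = 7.97 + 77.03 + 67.91 = 152.91
3) 1.0(7.97) + 1.0(90.54) + 0.7(77.03) = 7.97 + 90.54 + 53.92 = 152.43
4) 1.0(7.97) = 7.97
The largest value is 160.60 kips from combination 1.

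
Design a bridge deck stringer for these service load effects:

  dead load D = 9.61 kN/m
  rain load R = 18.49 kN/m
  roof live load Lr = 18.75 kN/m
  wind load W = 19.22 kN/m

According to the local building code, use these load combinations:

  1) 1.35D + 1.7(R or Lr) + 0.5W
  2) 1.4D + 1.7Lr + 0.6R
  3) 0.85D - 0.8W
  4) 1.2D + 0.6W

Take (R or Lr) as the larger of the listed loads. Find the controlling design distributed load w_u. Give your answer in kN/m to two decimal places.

56.42 kN/m

(R or Lr) → Lr = 18.75 kN/m.
1) 1.35(9.61) + 1.7(18.75) + 0.5(19.22) = 12.97 + 31.88 + 9.61 = 54.46
2) 1.4(9.61) + 1.7(18.75) + 0.6(18.49) = 13.45 + 31.88 + 11.09 = 56.42
3) 0.85(9.61) - 0.8(19.22) = 8.17 - 15.38 = -7.21
4) 1.2(9.61) + 0.6(19.22) = 11.53 + 11.53 = 23.06
The controlling combination is 2, giving 56.42 kN/m.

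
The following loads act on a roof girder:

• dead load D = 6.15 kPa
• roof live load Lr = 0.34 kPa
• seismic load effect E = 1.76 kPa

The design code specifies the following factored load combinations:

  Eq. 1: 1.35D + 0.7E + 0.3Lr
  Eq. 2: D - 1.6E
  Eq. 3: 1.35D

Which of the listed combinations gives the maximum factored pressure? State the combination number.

Combination 1

Eq. 1: 1.35(6.15) + 0.7(1.76) + 0.3(0.34) = 9.64
Eq. 2: 1.0(6.15) - 1.6(1.76) = 6.15 - 2.82 = 3.33
Eq. 3: 1.35(6.15) = 8.30
The largest value is 9.64 kPa from combination 1.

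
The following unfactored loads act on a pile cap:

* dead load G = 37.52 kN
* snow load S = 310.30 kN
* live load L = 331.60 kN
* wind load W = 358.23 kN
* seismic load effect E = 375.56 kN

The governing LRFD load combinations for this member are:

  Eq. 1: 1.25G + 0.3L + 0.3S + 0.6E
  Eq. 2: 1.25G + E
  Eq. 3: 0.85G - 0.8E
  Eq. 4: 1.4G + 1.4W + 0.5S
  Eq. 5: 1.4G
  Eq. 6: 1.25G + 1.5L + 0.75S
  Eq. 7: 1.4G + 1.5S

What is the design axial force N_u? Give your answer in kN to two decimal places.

Eq. 1: 1.25(37.52) + 0.3(331.60) + 0.3(310.30) + 0.6(375.56) = 46.90 + 99.48 + 93.09 + 225.34 = 464.81
Eq. 2: 1.25(37.52) + 1.0(375.56) = 46.90 + 375.56 = 422.46
Eq. 3: 0.85(37.52) - 0.8(375.56) = 31.89 - 300.45 = -268.56
Eq. 4: 1.4(37.52) + 1.4(358.23) + 0.5(310.30) = 52.53 + 501.52 + 155.15 = 709.20
Eq. 5: 1.4(37.52) = 52.53
Eq. 6: 1.25(37.52) + 1.5(331.60) + 0.75(310.30) = 46.90 + 497.40 + 232.73 = 777.03
Eq. 7: 1.4(37.52) + 1.5(310.30) = 52.53 + 465.45 = 517.98
Combination 6 governs: N_u = 777.03 kN.

777.03 kN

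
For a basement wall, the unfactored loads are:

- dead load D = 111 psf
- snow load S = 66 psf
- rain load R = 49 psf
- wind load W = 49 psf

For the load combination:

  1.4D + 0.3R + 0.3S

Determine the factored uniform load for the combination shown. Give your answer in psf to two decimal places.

1.4(111) + 0.3(49) + 0.3(66) = 189.90
q_u = 189.90 psf.

189.90 psf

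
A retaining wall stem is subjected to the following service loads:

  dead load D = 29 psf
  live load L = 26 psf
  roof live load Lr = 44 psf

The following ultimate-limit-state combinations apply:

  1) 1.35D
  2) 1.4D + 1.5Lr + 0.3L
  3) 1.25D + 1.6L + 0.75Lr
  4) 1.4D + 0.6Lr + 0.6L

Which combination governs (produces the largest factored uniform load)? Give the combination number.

1) 1.35(29) = 39.15
2) 1.4(29) + 1.5(44) + 0.3(26) = 40.60 + 66.00 + 7.80 = 114.40
3) 1.25(29) + 1.6(26) + 0.75(44) = 36.25 + 41.60 + 33.00 = 110.85
4) 1.4(29) + 0.6(44) + 0.6(26) = 40.60 + 26.40 + 15.60 = 82.60
The largest value is 114.40 psf from combination 2.

Combination 2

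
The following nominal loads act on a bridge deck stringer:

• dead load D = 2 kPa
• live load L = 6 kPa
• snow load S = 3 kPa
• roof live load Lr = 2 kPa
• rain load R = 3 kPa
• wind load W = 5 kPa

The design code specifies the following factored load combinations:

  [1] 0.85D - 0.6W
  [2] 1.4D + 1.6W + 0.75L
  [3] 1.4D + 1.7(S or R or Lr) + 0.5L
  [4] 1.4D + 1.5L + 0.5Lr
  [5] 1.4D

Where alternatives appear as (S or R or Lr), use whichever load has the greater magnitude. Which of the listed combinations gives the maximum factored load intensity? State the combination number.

Combination 2

(S or R or Lr) → S = 3 kPa.
[1] 0.85(2) - 0.6(5) = -1.3
[2] 1.4(2) + 1.6(5) + 0.75(6) = 15.3
[3] 1.4(2) + 1.7(3) + 0.5(6) = 10.9
[4] 1.4(2) + 1.5(6) + 0.5(2) = 12.8
[5] 1.4(2) = 2.8
The largest value is 15.3 kPa from combination 2.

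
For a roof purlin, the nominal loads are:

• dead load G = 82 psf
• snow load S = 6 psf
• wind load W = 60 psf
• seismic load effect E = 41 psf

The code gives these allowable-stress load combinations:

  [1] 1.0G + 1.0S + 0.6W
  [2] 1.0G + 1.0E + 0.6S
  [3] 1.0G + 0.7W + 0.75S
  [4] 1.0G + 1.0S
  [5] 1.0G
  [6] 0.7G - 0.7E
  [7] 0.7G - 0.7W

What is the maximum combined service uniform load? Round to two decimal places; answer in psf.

128.50 psf

[1] 1.0(82) + 1.0(6) + 0.6(60) = 124.00
[2] 1.0(82) + 1.0(41) + 0.6(6) = 126.60
[3] 1.0(82) + 0.7(60) + 0.75(6) = 128.50
[4] 1.0(82) + 1.0(6) = 88.00
[5] 1.0(82) = 82.00
[6] 0.7(82) - 0.7(41) = 28.70
[7] 0.7(82) - 0.7(60) = 15.40
Maximum is from combination 3.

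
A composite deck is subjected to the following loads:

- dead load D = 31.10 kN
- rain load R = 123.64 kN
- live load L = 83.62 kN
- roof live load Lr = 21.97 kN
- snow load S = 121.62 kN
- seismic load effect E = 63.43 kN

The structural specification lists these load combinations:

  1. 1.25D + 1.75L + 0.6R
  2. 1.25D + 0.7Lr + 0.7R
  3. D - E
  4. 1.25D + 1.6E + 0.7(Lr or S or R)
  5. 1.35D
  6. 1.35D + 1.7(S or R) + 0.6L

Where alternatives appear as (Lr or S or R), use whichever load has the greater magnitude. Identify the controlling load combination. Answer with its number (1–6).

Combination 6

(Lr or S or R) → R = 123.64 kN; (S or R) → R = 123.64 kN.
1. 1.25(31.10) + 1.75(83.62) + 0.6(123.64) = 259.39
2. 1.25(31.10) + 0.7(21.97) + 0.7(123.64) = 140.80
3. 1.0(31.10) - 1.0(63.43) = 31.10 - 63.43 = -32.33
4. 1.25(31.10) + 1.6(63.43) + 0.7(123.64) = 226.91
5. 1.35(31.10) = 41.99
6. 1.35(31.10) + 1.7(123.64) + 0.6(83.62) = 41.99 + 210.19 + 50.17 = 302.35
The largest value is 302.35 kN from combination 6.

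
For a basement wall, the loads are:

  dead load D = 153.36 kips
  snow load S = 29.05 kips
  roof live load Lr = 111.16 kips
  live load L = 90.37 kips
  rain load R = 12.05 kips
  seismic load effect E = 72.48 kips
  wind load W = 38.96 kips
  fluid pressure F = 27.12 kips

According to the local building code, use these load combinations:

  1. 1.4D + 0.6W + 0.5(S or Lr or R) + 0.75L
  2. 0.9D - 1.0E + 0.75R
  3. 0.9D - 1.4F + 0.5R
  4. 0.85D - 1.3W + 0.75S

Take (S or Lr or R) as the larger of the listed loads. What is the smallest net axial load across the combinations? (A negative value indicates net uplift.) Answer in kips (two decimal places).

(S or Lr or R) → Lr = 111.16 kips.
1. 1.4(153.36) + 0.6(38.96) + 0.5(111.16) + 0.75(90.37) = 214.70 + 23.38 + 55.58 + 67.78 = 361.44
2. 0.9(153.36) - 1.0(72.48) + 0.75(12.05) = 138.02 - 72.48 + 9.04 = 74.58
3. 0.9(153.36) - 1.4(27.12) + 0.5(12.05) = 138.02 - 37.97 + 6.03 = 106.08
4. 0.85(153.36) - 1.3(38.96) + 0.75(29.05) = 130.36 - 50.65 + 21.79 = 101.50
Combination 2 gives the minimum: 74.58 kips.

74.58 kips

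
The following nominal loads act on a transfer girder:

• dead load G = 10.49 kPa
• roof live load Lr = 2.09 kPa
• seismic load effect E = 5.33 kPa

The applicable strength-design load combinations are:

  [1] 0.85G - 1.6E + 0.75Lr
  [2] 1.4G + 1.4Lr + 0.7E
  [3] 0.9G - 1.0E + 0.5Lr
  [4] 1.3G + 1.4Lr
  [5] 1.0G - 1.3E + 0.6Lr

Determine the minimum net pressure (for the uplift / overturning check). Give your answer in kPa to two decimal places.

1.96 kPa

[1] 0.85(10.49) - 1.6(5.33) + 0.75(2.09) = 8.92 - 8.53 + 1.57 = 1.96
[2] 1.4(10.49) + 1.4(2.09) + 0.7(5.33) = 21.34
[3] 0.9(10.49) - 1.0(5.33) + 0.5(2.09) = 9.44 - 5.33 + 1.05 = 5.16
[4] 1.3(10.49) + 1.4(2.09) = 16.56
[5] 1.0(10.49) - 1.3(5.33) + 0.6(2.09) = 4.82
Combination 1 gives the minimum: 1.96 kPa.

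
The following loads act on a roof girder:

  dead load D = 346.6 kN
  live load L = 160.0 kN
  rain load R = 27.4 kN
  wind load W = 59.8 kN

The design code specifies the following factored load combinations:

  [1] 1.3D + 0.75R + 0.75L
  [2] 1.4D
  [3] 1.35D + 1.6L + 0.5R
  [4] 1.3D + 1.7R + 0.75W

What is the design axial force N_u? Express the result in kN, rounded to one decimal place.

737.6 kN

[1] 1.3(346.6) + 0.75(27.4) + 0.75(160.0) = 591.1
[2] 1.4(346.6) = 485.2
[3] 1.35(346.6) + 1.6(160.0) + 0.5(27.4) = 467.9 + 256.0 + 13.7 = 737.6
[4] 1.3(346.6) + 1.7(27.4) + 0.75(59.8) = 542.0
Maximum is from combination 3.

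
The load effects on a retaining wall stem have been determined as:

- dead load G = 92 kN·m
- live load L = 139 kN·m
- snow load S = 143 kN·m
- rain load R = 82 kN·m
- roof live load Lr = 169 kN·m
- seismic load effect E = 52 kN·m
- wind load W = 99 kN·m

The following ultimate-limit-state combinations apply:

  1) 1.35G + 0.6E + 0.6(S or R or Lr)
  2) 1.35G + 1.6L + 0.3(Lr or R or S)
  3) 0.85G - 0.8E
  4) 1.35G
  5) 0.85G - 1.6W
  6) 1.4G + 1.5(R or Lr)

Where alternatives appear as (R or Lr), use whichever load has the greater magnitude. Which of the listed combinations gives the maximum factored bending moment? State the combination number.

Combination 2

(S or R or Lr) → Lr = 169 kN·m; (Lr or R or S) → Lr = 169 kN·m; (R or Lr) → Lr = 169 kN·m.
1) 1.35(92) + 0.6(52) + 0.6(169) = 256.80
2) 1.35(92) + 1.6(139) + 0.3(169) = 397.30
3) 0.85(92) - 0.8(52) = 36.60
4) 1.35(92) = 124.20
5) 0.85(92) - 1.6(99) = -80.20
6) 1.4(92) + 1.5(169) = 382.30
The largest value is 397.30 kN·m from combination 2.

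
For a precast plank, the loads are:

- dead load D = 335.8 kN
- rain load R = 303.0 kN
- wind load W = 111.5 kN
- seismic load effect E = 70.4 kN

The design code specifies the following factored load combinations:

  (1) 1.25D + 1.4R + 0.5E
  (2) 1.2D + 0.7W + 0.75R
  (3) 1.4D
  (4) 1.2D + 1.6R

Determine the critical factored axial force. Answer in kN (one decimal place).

(1) 1.25(335.8) + 1.4(303.0) + 0.5(70.4) = 419.8 + 424.2 + 35.2 = 879.2
(2) 1.2(335.8) + 0.7(111.5) + 0.75(303.0) = 708.3
(3) 1.4(335.8) = 470.1
(4) 1.2(335.8) + 1.6(303.0) = 403.0 + 484.8 = 887.8
The controlling combination is 4, giving 887.8 kN.

887.8 kN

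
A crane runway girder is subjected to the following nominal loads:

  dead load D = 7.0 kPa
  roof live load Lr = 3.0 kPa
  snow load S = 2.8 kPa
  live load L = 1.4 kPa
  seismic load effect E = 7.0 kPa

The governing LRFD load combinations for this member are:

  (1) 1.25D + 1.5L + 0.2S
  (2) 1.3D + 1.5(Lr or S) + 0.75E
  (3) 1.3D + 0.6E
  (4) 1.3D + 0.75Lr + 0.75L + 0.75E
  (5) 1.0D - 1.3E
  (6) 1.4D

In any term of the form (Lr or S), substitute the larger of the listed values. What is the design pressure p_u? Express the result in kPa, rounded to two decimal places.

(Lr or S) → Lr = 3.0 kPa.
(1) 1.25(7.0) + 1.5(1.4) + 0.2(2.8) = 8.75 + 2.10 + 0.56 = 11.41
(2) 1.3(7.0) + 1.5(3.0) + 0.75(7.0) = 9.10 + 4.50 + 5.25 = 18.85
(3) 1.3(7.0) + 0.6(7.0) = 9.10 + 4.20 = 13.30
(4) 1.3(7.0) + 0.75(3.0) + 0.75(1.4) + 0.75(7.0) = 9.10 + 2.25 + 1.05 + 5.25 = 17.65
(5) 1.0(7.0) - 1.3(7.0) = 7.00 - 9.10 = -2.10
(6) 1.4(7.0) = 9.80
The controlling combination is 2, giving 18.85 kPa.

18.85 kPa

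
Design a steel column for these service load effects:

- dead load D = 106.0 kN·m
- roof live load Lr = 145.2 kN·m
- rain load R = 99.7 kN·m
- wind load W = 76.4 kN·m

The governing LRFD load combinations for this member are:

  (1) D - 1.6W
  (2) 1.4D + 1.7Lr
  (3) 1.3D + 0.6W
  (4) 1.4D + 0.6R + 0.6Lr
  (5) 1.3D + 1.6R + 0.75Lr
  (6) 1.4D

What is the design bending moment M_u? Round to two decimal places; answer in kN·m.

(1) 1.0(106.0) - 1.6(76.4) = 106.00 - 122.24 = -16.24
(2) 1.4(106.0) + 1.7(145.2) = 148.40 + 246.84 = 395.24
(3) 1.3(106.0) + 0.6(76.4) = 137.80 + 45.84 = 183.64
(4) 1.4(106.0) + 0.6(99.7) + 0.6(145.2) = 148.40 + 59.82 + 87.12 = 295.34
(5) 1.3(106.0) + 1.6(99.7) + 0.75(145.2) = 137.80 + 159.52 + 108.90 = 406.22
(6) 1.4(106.0) = 148.40
The controlling combination is 5, giving 406.22 kN·m.

406.22 kN·m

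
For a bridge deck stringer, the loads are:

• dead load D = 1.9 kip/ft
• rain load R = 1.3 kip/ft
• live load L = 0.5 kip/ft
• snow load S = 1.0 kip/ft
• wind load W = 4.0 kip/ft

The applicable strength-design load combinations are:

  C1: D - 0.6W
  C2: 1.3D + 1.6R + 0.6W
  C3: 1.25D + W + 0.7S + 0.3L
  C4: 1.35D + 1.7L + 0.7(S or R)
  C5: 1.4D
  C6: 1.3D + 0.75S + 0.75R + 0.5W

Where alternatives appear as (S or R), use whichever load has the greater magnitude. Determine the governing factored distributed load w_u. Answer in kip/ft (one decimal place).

7.2 kip/ft

(S or R) → R = 1.3 kip/ft.
C1: 1.0(1.9) - 0.6(4.0) = 1.9 - 2.4 = -0.5
C2: 1.3(1.9) + 1.6(1.3) + 0.6(4.0) = 2.5 + 2.1 + 2.4 = 7.0
C3: 1.25(1.9) + 1.0(4.0) + 0.7(1.0) + 0.3(0.5) = 7.2
C4: 1.35(1.9) + 1.7(0.5) + 0.7(1.3) = 4.3
C5: 1.4(1.9) = 2.7
C6: 1.3(1.9) + 0.75(1.0) + 0.75(1.3) + 0.5(4.0) = 6.2
Maximum is from combination 3.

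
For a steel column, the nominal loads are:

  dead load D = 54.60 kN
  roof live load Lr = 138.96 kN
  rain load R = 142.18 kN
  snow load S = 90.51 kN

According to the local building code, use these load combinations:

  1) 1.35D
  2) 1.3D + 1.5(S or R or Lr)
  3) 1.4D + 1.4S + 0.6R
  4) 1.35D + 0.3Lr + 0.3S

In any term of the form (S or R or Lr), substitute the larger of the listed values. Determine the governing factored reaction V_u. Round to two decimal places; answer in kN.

(S or R or Lr) → R = 142.18 kN.
1) 1.35(54.60) = 73.71
2) 1.3(54.60) + 1.5(142.18) = 70.98 + 213.27 = 284.25
3) 1.4(54.60) + 1.4(90.51) + 0.6(142.18) = 76.44 + 126.71 + 85.31 = 288.46
4) 1.35(54.60) + 0.3(138.96) + 0.3(90.51) = 73.71 + 41.69 + 27.15 = 142.55
Maximum is from combination 3.

288.46 kN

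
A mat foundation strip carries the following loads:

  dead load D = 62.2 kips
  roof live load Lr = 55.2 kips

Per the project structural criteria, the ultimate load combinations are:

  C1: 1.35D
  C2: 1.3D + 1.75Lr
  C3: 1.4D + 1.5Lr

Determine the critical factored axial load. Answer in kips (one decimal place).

177.5 kips

C1: 1.35(62.2) = 84.0
C2: 1.3(62.2) + 1.75(55.2) = 177.5
C3: 1.4(62.2) + 1.5(55.2) = 169.9
Combination 2 governs: P_u = 177.5 kips.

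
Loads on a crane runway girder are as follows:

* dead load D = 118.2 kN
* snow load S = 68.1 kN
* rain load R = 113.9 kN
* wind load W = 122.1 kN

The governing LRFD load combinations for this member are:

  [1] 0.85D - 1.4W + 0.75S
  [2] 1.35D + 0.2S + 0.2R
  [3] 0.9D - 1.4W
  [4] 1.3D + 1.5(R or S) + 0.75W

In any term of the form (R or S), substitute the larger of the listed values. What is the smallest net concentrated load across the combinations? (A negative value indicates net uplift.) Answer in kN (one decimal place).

-64.6 kN

(R or S) → R = 113.9 kN.
[1] 0.85(118.2) - 1.4(122.1) + 0.75(68.1) = -19.4
[2] 1.35(118.2) + 0.2(68.1) + 0.2(113.9) = 159.6 + 13.6 + 22.8 = 196.0
[3] 0.9(118.2) - 1.4(122.1) = -64.6
[4] 1.3(118.2) + 1.5(113.9) + 0.75(122.1) = 416.1
Combination 3 gives the minimum: -64.6 kN.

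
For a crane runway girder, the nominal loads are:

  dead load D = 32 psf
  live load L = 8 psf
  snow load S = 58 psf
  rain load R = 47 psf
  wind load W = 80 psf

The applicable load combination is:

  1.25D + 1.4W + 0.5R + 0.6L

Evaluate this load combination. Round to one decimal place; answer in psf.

180.3 psf

1.25(32) + 1.4(80) + 0.5(47) + 0.6(8) = 180.3
q_u = 180.3 psf.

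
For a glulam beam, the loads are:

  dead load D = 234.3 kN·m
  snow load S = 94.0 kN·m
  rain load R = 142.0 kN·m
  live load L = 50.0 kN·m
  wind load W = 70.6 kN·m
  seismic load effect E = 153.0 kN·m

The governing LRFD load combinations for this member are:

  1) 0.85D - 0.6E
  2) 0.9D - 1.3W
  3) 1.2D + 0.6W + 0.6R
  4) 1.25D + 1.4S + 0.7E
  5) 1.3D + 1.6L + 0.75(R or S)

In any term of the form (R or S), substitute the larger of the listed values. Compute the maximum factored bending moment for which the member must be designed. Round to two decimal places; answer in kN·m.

531.58 kN·m

(R or S) → R = 142.0 kN·m.
1) 0.85(234.3) - 0.6(153.0) = 199.16 - 91.80 = 107.36
2) 0.9(234.3) - 1.3(70.6) = 210.87 - 91.78 = 119.09
3) 1.2(234.3) + 0.6(70.6) + 0.6(142.0) = 281.16 + 42.36 + 85.20 = 408.72
4) 1.25(234.3) + 1.4(94.0) + 0.7(153.0) = 292.88 + 131.60 + 107.10 = 531.58
5) 1.3(234.3) + 1.6(50.0) + 0.75(142.0) = 304.59 + 80.00 + 106.50 = 491.09
Maximum is from combination 4.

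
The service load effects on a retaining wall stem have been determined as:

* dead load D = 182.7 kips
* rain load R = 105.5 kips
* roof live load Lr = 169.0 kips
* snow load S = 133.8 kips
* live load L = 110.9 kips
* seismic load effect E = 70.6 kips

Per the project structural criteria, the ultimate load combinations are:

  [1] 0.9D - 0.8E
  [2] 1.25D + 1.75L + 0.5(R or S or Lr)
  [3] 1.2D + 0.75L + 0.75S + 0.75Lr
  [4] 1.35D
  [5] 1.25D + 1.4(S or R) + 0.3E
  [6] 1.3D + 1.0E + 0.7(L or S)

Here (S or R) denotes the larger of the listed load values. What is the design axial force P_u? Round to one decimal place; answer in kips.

529.5 kips

(R or S or Lr) → Lr = 169.0 kips; (S or R) → S = 133.8 kips; (L or S) → S = 133.8 kips.
[1] 0.9(182.7) - 0.8(70.6) = 108.0
[2] 1.25(182.7) + 1.75(110.9) + 0.5(169.0) = 228.4 + 194.1 + 84.5 = 507.0
[3] 1.2(182.7) + 0.75(110.9) + 0.75(133.8) + 0.75(169.0) = 529.5
[4] 1.35(182.7) = 246.6
[5] 1.25(182.7) + 1.4(133.8) + 0.3(70.6) = 228.4 + 187.3 + 21.2 = 436.9
[6] 1.3(182.7) + 1.0(70.6) + 0.7(133.8) = 237.5 + 70.6 + 93.7 = 401.8
Combination 3 governs: P_u = 529.5 kips.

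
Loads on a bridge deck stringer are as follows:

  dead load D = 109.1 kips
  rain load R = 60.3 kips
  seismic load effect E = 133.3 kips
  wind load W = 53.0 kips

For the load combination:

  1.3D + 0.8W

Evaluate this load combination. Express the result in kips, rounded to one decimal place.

1.3(109.1) + 0.8(53.0) = 184.2
P_u = 184.2 kips.

184.2 kips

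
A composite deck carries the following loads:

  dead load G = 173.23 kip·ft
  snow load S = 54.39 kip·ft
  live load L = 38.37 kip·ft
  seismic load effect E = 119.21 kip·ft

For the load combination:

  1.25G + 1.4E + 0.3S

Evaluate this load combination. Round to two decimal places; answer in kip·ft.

399.75 kip·ft

1.25(173.23) + 1.4(119.21) + 0.3(54.39) = 216.54 + 166.89 + 16.32 = 399.75
M_u = 399.75 kip·ft.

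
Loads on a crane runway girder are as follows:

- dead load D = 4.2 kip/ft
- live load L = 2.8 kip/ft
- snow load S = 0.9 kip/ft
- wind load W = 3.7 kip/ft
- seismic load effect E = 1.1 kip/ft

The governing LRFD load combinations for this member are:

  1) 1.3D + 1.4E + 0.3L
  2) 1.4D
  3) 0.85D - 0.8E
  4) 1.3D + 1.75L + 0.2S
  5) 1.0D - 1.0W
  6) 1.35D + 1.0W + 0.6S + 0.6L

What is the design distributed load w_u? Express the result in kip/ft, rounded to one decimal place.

1) 1.3(4.2) + 1.4(1.1) + 0.3(2.8) = 7.8
2) 1.4(4.2) = 5.9
3) 0.85(4.2) - 0.8(1.1) = 2.7
4) 1.3(4.2) + 1.75(2.8) + 0.2(0.9) = 10.5
5) 1.0(4.2) - 1.0(3.7) = 0.5
6) 1.35(4.2) + 1.0(3.7) + 0.6(0.9) + 0.6(2.8) = 11.6
The controlling combination is 6, giving 11.6 kip/ft.

11.6 kip/ft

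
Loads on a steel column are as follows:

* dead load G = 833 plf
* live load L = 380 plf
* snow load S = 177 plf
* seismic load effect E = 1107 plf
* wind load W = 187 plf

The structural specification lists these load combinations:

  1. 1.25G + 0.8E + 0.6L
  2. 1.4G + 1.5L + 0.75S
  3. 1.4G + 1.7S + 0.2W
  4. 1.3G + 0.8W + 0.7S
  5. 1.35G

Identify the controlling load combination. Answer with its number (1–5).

Combination 1

1. 1.25(833) + 0.8(1107) + 0.6(380) = 1041.25 + 885.60 + 228.00 = 2154.85
2. 1.4(833) + 1.5(380) + 0.75(177) = 1166.20 + 570.00 + 132.75 = 1868.95
3. 1.4(833) + 1.7(177) + 0.2(187) = 1166.20 + 300.90 + 37.40 = 1504.50
4. 1.3(833) + 0.8(187) + 0.7(177) = 1082.90 + 149.60 + 123.90 = 1356.40
5. 1.35(833) = 1124.55
The largest value is 2154.85 plf from combination 1.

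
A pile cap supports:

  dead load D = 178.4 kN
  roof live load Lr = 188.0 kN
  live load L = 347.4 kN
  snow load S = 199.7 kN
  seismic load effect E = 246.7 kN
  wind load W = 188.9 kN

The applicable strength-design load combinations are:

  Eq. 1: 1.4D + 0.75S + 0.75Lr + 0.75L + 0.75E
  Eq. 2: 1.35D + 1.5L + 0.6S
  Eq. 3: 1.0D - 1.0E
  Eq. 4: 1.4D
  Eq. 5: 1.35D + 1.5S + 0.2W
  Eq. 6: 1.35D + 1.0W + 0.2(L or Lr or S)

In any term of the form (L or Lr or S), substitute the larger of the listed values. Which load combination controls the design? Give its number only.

(L or Lr or S) → L = 347.4 kN.
Eq. 1: 1.4(178.4) + 0.75(199.7) + 0.75(188.0) + 0.75(347.4) + 0.75(246.7) = 986.11
Eq. 2: 1.35(178.4) + 1.5(347.4) + 0.6(199.7) = 240.84 + 521.10 + 119.82 = 881.76
Eq. 3: 1.0(178.4) - 1.0(246.7) = 178.40 - 246.70 = -68.30
Eq. 4: 1.4(178.4) = 249.76
Eq. 5: 1.35(178.4) + 1.5(199.7) + 0.2(188.9) = 240.84 + 299.55 + 37.78 = 578.17
Eq. 6: 1.35(178.4) + 1.0(188.9) + 0.2(347.4) = 240.84 + 188.90 + 69.48 = 499.22
The largest value is 986.11 kN from combination 1.

Combination 1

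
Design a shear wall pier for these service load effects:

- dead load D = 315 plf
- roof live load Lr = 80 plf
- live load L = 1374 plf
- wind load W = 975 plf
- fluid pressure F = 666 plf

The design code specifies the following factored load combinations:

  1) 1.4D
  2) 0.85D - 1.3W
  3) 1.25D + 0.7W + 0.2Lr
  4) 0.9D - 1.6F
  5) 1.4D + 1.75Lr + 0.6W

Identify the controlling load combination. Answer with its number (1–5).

Combination 5

1) 1.4(315) = 441.00
2) 0.85(315) - 1.3(975) = 267.75 - 1267.50 = -999.75
3) 1.25(315) + 0.7(975) + 0.2(80) = 393.75 + 682.50 + 16.00 = 1092.25
4) 0.9(315) - 1.6(666) = 283.50 - 1065.60 = -782.10
5) 1.4(315) + 1.75(80) + 0.6(975) = 441.00 + 140.00 + 585.00 = 1166.00
The largest value is 1166.00 plf from combination 5.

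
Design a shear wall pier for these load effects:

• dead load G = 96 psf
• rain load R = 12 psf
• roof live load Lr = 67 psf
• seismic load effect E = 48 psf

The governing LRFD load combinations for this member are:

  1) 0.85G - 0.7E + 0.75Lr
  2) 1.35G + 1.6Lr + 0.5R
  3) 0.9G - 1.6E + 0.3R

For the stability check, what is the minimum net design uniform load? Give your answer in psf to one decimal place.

1) 0.85(96) - 0.7(48) + 0.75(67) = 98.3
2) 1.35(96) + 1.6(67) + 0.5(12) = 242.8
3) 0.9(96) - 1.6(48) + 0.3(12) = 13.2
Combination 3 gives the minimum: 13.2 psf.

13.2 psf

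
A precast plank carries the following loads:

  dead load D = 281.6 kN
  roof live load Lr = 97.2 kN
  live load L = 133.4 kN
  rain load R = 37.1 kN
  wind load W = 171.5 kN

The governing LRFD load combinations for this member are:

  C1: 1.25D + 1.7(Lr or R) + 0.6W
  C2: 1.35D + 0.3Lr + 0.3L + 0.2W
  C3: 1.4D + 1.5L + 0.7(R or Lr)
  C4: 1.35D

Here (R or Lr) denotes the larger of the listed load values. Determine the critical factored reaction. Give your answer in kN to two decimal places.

662.38 kN

(Lr or R) → Lr = 97.2 kN; (R or Lr) → Lr = 97.2 kN.
C1: 1.25(281.6) + 1.7(97.2) + 0.6(171.5) = 620.14
C2: 1.35(281.6) + 0.3(97.2) + 0.3(133.4) + 0.2(171.5) = 483.64
C3: 1.4(281.6) + 1.5(133.4) + 0.7(97.2) = 662.38
C4: 1.35(281.6) = 380.16
Maximum is from combination 3.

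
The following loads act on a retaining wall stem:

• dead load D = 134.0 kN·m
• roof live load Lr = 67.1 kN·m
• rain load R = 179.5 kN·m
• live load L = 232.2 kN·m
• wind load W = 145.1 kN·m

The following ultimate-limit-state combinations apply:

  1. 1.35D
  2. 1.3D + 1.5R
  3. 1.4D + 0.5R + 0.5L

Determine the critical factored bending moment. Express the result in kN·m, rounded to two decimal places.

1. 1.35(134.0) = 180.90
2. 1.3(134.0) + 1.5(179.5) = 174.20 + 269.25 = 443.45
3. 1.4(134.0) + 0.5(179.5) + 0.5(232.2) = 187.60 + 89.75 + 116.10 = 393.45
The controlling combination is 2, giving 443.45 kN·m.

443.45 kN·m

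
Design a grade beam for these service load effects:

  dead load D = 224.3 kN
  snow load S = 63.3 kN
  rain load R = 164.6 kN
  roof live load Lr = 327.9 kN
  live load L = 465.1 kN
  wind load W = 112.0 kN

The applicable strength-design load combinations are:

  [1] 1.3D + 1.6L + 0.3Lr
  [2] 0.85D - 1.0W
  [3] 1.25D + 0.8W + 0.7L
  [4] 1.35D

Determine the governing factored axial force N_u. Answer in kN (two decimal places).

[1] 1.3(224.3) + 1.6(465.1) + 0.3(327.9) = 291.59 + 744.16 + 98.37 = 1134.12
[2] 0.85(224.3) - 1.0(112.0) = 190.66 - 112.00 = 78.66
[3] 1.25(224.3) + 0.8(112.0) + 0.7(465.1) = 280.38 + 89.60 + 325.57 = 695.55
[4] 1.35(224.3) = 302.81
Combination 1 governs: N_u = 1134.12 kN.

1134.12 kN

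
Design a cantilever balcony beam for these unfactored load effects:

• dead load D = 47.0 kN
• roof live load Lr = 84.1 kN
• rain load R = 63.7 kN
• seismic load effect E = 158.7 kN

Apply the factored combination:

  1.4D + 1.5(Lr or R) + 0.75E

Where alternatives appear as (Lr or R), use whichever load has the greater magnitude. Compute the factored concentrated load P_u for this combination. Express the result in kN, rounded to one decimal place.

311.0 kN

(Lr or R) → Lr = 84.1 kN.
1.4(47.0) + 1.5(84.1) + 0.75(158.7) = 65.8 + 126.2 + 119.0 = 311.0
P_u = 311.0 kN.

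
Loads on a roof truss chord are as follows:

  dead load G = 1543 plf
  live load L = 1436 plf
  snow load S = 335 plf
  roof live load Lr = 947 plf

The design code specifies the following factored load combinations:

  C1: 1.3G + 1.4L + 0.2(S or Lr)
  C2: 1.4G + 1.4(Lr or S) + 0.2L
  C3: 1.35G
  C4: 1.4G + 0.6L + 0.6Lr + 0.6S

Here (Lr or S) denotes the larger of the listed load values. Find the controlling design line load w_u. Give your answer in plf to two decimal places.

4205.70 plf

(S or Lr) → Lr = 947 plf; (Lr or S) → Lr = 947 plf.
C1: 1.3(1543) + 1.4(1436) + 0.2(947) = 2005.90 + 2010.40 + 189.40 = 4205.70
C2: 1.4(1543) + 1.4(947) + 0.2(1436) = 2160.20 + 1325.80 + 287.20 = 3773.20
C3: 1.35(1543) = 2083.05
C4: 1.4(1543) + 0.6(1436) + 0.6(947) + 0.6(335) = 2160.20 + 861.60 + 568.20 + 201.00 = 3791.00
Maximum is from combination 1.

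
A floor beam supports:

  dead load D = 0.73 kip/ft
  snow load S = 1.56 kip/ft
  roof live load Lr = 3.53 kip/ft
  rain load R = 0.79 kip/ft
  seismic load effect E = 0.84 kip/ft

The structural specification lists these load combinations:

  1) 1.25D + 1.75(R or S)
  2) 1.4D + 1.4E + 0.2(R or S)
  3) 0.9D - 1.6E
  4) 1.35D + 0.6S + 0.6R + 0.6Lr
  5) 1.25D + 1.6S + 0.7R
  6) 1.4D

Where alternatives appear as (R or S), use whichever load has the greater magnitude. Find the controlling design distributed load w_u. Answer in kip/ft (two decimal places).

(R or S) → S = 1.56 kip/ft.
1) 1.25(0.73) + 1.75(1.56) = 3.64
2) 1.4(0.73) + 1.4(0.84) + 0.2(1.56) = 2.51
3) 0.9(0.73) - 1.6(0.84) = -0.69
4) 1.35(0.73) + 0.6(1.56) + 0.6(0.79) + 0.6(3.53) = 4.51
5) 1.25(0.73) + 1.6(1.56) + 0.7(0.79) = 3.96
6) 1.4(0.73) = 1.02
The controlling combination is 4, giving 4.51 kip/ft.

4.51 kip/ft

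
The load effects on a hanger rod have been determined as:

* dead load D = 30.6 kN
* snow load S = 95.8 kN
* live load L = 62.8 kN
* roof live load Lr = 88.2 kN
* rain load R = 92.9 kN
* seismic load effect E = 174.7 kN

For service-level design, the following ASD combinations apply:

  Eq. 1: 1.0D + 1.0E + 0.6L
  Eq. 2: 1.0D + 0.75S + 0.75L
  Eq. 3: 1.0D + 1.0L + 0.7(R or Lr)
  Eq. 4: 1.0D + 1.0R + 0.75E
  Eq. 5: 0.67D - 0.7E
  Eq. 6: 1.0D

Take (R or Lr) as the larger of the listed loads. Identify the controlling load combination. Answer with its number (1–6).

Combination 4

(R or Lr) → R = 92.9 kN.
Eq. 1: 1.0(30.6) + 1.0(174.7) + 0.6(62.8) = 30.60 + 174.70 + 37.68 = 242.98
Eq. 2: 1.0(30.6) + 0.75(95.8) + 0.75(62.8) = 30.60 + 71.85 + 47.10 = 149.55
Eq. 3: 1.0(30.6) + 1.0(62.8) + 0.7(92.9) = 30.60 + 62.80 + 65.03 = 158.43
Eq. 4: 1.0(30.6) + 1.0(92.9) + 0.75(174.7) = 30.60 + 92.90 + 131.03 = 254.53
Eq. 5: 0.67(30.6) - 0.7(174.7) = 20.50 - 122.29 = -101.79
Eq. 6: 1.0(30.6) = 30.60
The largest value is 254.53 kN from combination 4.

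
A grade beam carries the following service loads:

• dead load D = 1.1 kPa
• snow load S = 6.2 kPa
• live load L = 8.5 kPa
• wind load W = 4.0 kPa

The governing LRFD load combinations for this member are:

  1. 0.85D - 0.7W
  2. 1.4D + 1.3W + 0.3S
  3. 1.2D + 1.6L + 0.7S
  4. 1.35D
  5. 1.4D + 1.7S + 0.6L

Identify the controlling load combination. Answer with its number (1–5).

1. 0.85(1.1) - 0.7(4.0) = 0.9 - 2.8 = -1.9
2. 1.4(1.1) + 1.3(4.0) + 0.3(6.2) = 1.5 + 5.2 + 1.9 = 8.6
3. 1.2(1.1) + 1.6(8.5) + 0.7(6.2) = 19.3
4. 1.35(1.1) = 1.5
5. 1.4(1.1) + 1.7(6.2) + 0.6(8.5) = 17.2
The largest value is 19.3 kPa from combination 3.

Combination 3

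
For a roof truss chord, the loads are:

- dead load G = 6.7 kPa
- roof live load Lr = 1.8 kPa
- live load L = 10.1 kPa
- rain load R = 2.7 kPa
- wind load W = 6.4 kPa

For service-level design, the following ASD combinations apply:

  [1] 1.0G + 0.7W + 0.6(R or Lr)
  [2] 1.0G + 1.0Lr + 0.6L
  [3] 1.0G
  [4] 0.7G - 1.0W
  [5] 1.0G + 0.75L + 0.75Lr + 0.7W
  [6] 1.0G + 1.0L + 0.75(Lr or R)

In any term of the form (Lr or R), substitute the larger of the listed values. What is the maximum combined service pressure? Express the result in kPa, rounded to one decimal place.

(R or Lr) → R = 2.7 kPa; (Lr or R) → R = 2.7 kPa.
[1] 1.0(6.7) + 0.7(6.4) + 0.6(2.7) = 12.8
[2] 1.0(6.7) + 1.0(1.8) + 0.6(10.1) = 14.6
[3] 1.0(6.7) = 6.7
[4] 0.7(6.7) - 1.0(6.4) = -1.7
[5] 1.0(6.7) + 0.75(10.1) + 0.75(1.8) + 0.7(6.4) = 20.1
[6] 1.0(6.7) + 1.0(10.1) + 0.75(2.7) = 18.8
The controlling combination is 5, giving 20.1 kPa.

20.1 kPa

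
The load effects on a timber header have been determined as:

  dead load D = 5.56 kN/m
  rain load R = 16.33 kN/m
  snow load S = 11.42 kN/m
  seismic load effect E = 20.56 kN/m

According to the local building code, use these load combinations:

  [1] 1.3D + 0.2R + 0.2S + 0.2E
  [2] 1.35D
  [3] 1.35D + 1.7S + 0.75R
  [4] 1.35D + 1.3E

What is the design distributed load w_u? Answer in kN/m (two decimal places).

[1] 1.3(5.56) + 0.2(16.33) + 0.2(11.42) + 0.2(20.56) = 7.23 + 3.27 + 2.28 + 4.11 = 16.89
[2] 1.35(5.56) = 7.51
[3] 1.35(5.56) + 1.7(11.42) + 0.75(16.33) = 7.51 + 19.41 + 12.25 = 39.17
[4] 1.35(5.56) + 1.3(20.56) = 34.23
Combination 3 governs: w_u = 39.17 kN/m.

39.17 kN/m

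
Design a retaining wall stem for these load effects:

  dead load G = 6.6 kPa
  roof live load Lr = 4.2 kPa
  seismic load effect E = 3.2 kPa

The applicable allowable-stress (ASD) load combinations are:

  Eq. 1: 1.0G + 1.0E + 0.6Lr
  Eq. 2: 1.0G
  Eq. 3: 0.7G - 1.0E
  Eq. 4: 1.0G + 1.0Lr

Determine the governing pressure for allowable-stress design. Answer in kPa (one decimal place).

Eq. 1: 1.0(6.6) + 1.0(3.2) + 0.6(4.2) = 12.3
Eq. 2: 1.0(6.6) = 6.6
Eq. 3: 0.7(6.6) - 1.0(3.2) = 1.4
Eq. 4: 1.0(6.6) + 1.0(4.2) = 10.8
The controlling combination is 1, giving 12.3 kPa.

12.3 kPa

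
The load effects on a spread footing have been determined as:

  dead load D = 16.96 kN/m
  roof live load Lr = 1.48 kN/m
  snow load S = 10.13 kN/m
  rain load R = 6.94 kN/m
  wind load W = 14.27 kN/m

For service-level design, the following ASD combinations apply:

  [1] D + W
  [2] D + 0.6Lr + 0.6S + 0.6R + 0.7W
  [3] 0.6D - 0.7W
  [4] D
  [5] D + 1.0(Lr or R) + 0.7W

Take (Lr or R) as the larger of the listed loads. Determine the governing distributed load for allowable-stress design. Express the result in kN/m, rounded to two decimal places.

38.08 kN/m

(Lr or R) → R = 6.94 kN/m.
[1] 1.0(16.96) + 1.0(14.27) = 16.96 + 14.27 = 31.23
[2] 1.0(16.96) + 0.6(1.48) + 0.6(10.13) + 0.6(6.94) + 0.7(14.27) = 16.96 + 0.89 + 6.08 + 4.16 + 9.99 = 38.08
[3] 0.6(16.96) - 0.7(14.27) = 10.18 - 9.99 = 0.19
[4] 1.0(16.96) = 16.96
[5] 1.0(16.96) + 1.0(6.94) + 0.7(14.27) = 16.96 + 6.94 + 9.99 = 33.89
Combination 2 governs: w = 38.08 kN/m.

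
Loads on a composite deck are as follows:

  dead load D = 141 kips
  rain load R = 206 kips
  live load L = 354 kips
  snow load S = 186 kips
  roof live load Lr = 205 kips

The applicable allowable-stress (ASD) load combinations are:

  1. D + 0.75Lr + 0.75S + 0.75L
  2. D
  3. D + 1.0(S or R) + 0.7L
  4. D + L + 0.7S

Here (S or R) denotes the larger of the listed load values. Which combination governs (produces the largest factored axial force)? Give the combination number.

(S or R) → R = 206 kips.
1. 1.0(141) + 0.75(205) + 0.75(186) + 0.75(354) = 141.00 + 153.75 + 139.50 + 265.50 = 699.75
2. 1.0(141) = 141.00
3. 1.0(141) + 1.0(206) + 0.7(354) = 141.00 + 206.00 + 247.80 = 594.80
4. 1.0(141) + 1.0(354) + 0.7(186) = 141.00 + 354.00 + 130.20 = 625.20
The largest value is 699.75 kips from combination 1.

Combination 1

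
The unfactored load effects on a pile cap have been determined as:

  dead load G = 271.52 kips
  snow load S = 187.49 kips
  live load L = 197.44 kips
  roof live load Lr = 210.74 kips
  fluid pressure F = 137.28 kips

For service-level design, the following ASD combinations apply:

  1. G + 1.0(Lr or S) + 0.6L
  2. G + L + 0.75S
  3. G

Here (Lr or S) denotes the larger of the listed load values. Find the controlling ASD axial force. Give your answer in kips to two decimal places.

609.58 kips

(Lr or S) → Lr = 210.74 kips.
1. 1.0(271.52) + 1.0(210.74) + 0.6(197.44) = 271.52 + 210.74 + 118.46 = 600.72
2. 1.0(271.52) + 1.0(197.44) + 0.75(187.49) = 271.52 + 197.44 + 140.62 = 609.58
3. 1.0(271.52) = 271.52
Maximum is from combination 2.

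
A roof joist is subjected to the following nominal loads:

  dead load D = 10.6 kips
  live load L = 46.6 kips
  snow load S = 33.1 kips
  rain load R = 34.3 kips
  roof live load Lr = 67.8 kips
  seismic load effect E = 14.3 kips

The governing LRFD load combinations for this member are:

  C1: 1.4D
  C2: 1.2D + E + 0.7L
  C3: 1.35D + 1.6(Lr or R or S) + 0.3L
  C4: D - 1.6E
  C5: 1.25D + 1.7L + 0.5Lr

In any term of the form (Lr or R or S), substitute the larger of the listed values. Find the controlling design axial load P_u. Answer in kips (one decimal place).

(Lr or R or S) → Lr = 67.8 kips.
C1: 1.4(10.6) = 14.8
C2: 1.2(10.6) + 1.0(14.3) + 0.7(46.6) = 59.6
C3: 1.35(10.6) + 1.6(67.8) + 0.3(46.6) = 136.8
C4: 1.0(10.6) - 1.6(14.3) = -12.3
C5: 1.25(10.6) + 1.7(46.6) + 0.5(67.8) = 126.4
The controlling combination is 3, giving 136.8 kips.

136.8 kips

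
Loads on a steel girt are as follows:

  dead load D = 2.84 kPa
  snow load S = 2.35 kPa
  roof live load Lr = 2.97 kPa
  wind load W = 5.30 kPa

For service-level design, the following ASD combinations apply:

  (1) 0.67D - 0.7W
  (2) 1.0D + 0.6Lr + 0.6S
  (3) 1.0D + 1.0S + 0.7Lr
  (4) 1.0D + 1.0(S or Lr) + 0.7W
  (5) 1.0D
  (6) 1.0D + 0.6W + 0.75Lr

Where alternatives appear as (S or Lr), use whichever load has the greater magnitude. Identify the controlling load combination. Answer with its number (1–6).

(S or Lr) → Lr = 2.97 kPa.
(1) 0.67(2.84) - 0.7(5.30) = 1.90 - 3.71 = -1.81
(2) 1.0(2.84) + 0.6(2.97) + 0.6(2.35) = 2.84 + 1.78 + 1.41 = 6.03
(3) 1.0(2.84) + 1.0(2.35) + 0.7(2.97) = 2.84 + 2.35 + 2.08 = 7.27
(4) 1.0(2.84) + 1.0(2.97) + 0.7(5.30) = 2.84 + 2.97 + 3.71 = 9.52
(5) 1.0(2.84) = 2.84
(6) 1.0(2.84) + 0.6(5.30) + 0.75(2.97) = 2.84 + 3.18 + 2.23 = 8.25
The largest value is 9.52 kPa from combination 4.

Combination 4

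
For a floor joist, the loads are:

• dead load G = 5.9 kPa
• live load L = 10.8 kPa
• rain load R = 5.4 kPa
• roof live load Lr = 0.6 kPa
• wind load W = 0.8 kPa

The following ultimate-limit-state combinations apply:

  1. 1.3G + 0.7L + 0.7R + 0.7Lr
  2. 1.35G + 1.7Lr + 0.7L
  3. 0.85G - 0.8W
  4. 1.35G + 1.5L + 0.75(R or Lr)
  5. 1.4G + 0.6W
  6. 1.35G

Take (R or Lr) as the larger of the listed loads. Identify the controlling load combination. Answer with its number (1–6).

Combination 4

(R or Lr) → R = 5.4 kPa.
1. 1.3(5.9) + 0.7(10.8) + 0.7(5.4) + 0.7(0.6) = 7.67 + 7.56 + 3.78 + 0.42 = 19.43
2. 1.35(5.9) + 1.7(0.6) + 0.7(10.8) = 7.97 + 1.02 + 7.56 = 16.55
3. 0.85(5.9) - 0.8(0.8) = 5.02 - 0.64 = 4.38
4. 1.35(5.9) + 1.5(10.8) + 0.75(5.4) = 7.97 + 16.20 + 4.05 = 28.22
5. 1.4(5.9) + 0.6(0.8) = 8.26 + 0.48 = 8.74
6. 1.35(5.9) = 7.97
The largest value is 28.22 kPa from combination 4.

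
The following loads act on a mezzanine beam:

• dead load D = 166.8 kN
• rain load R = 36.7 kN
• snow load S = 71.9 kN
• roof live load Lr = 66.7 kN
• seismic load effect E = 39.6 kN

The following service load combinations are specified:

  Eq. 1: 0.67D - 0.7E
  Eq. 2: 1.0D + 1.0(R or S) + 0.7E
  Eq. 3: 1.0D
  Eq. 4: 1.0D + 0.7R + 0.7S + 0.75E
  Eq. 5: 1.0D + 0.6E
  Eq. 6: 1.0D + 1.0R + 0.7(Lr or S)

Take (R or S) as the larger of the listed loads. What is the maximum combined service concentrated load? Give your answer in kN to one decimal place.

272.5 kN

(R or S) → S = 71.9 kN; (Lr or S) → S = 71.9 kN.
Eq. 1: 0.67(166.8) - 0.7(39.6) = 84.0
Eq. 2: 1.0(166.8) + 1.0(71.9) + 0.7(39.6) = 266.4
Eq. 3: 1.0(166.8) = 166.8
Eq. 4: 1.0(166.8) + 0.7(36.7) + 0.7(71.9) + 0.75(39.6) = 272.5
Eq. 5: 1.0(166.8) + 0.6(39.6) = 190.6
Eq. 6: 1.0(166.8) + 1.0(36.7) + 0.7(71.9) = 253.8
Maximum is from combination 4.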